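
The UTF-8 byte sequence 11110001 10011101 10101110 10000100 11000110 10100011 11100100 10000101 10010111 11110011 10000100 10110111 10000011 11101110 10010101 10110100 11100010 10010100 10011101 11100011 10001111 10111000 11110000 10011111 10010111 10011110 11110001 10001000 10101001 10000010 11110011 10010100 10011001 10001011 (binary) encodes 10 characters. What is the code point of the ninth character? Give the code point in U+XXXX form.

Offset 0: leading byte 0xF1 = 11110001 → 4-byte char #1 = F1 9D AE 84.
Offset 4: leading byte 0xC6 = 11000110 → 2-byte char #2 = C6 A3.
Offset 6: leading byte 0xE4 = 11100100 → 3-byte char #3 = E4 85 97.
Offset 9: leading byte 0xF3 = 11110011 → 4-byte char #4 = F3 84 B7 83.
Offset 13: leading byte 0xEE = 11101110 → 3-byte char #5 = EE 95 B4.
Offset 16: leading byte 0xE2 = 11100010 → 3-byte char #6 = E2 94 9D.
Offset 19: leading byte 0xE3 = 11100011 → 3-byte char #7 = E3 8F B8.
Offset 22: leading byte 0xF0 = 11110000 → 4-byte char #8 = F0 9F 97 9E.
Offset 26: leading byte 0xF1 = 11110001 → 4-byte char #9 = F1 88 A9 82.
Leading byte 0xF1 = 11110001 matches 11110xxx → 4-byte sequence.
Byte 1: 0xF1 = 11110001, payload 001 (3 bits).
Byte 2: 0x88 = 10001000 (10xxxxxx ✓), payload 001000.
Byte 3: 0xA9 = 10101001 (10xxxxxx ✓), payload 101001.
Byte 4: 0x82 = 10000010 (10xxxxxx ✓), payload 000010.
Concatenate: 001001000101001000010 = 0x48A42 (21 bits → U+48A42).

U+48A42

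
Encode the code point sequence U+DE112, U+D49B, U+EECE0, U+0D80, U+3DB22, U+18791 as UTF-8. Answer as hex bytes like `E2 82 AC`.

U+DE112: 4-byte form → F3 9E 84 92.
U+D49B: 3-byte form → ED 92 9B.
U+EECE0: 4-byte form → F3 AE B3 A0.
U+0D80: 3-byte form → E0 B6 80.
U+3DB22: 4-byte form → F0 BD AC A2.
U+18791: 4-byte form → F0 98 9E 91.
Concatenated (22 bytes): F3 9E 84 92 ED 92 9B F3 AE B3 A0 E0 B6 80 F0 BD AC A2 F0 98 9E 91.

F3 9E 84 92 ED 92 9B F3 AE B3 A0 E0 B6 80 F0 BD AC A2 F0 98 9E 91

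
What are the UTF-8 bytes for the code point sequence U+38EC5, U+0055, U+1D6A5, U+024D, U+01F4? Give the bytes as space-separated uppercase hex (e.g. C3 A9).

F0 B8 BB 85 55 F0 9D 9A A5 C9 8D C7 B4

U+38EC5: 4-byte form → F0 B8 BB 85.
U+0055: 1-byte form → 55.
U+1D6A5: 4-byte form → F0 9D 9A A5.
U+024D: 2-byte form → C9 8D.
U+01F4: 2-byte form → C7 B4.
Concatenated (13 bytes): F0 B8 BB 85 55 F0 9D 9A A5 C9 8D C7 B4.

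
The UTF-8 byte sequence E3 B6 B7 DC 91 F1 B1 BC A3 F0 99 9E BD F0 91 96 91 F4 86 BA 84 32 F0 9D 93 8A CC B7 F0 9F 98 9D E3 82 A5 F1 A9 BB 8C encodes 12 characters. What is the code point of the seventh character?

U+0032

Offset 0: leading byte 0xE3 = 11100011 → 3-byte char #1 = E3 B6 B7.
Offset 3: leading byte 0xDC = 11011100 → 2-byte char #2 = DC 91.
Offset 5: leading byte 0xF1 = 11110001 → 4-byte char #3 = F1 B1 BC A3.
Offset 9: leading byte 0xF0 = 11110000 → 4-byte char #4 = F0 99 9E BD.
Offset 13: leading byte 0xF0 = 11110000 → 4-byte char #5 = F0 91 96 91.
Offset 17: leading byte 0xF4 = 11110100 → 4-byte char #6 = F4 86 BA 84.
Offset 21: leading byte 0x32 = 00110010 → 1-byte char #7 = 32.
Leading byte 0x32 = 00110010 matches 0xxxxxxx → 1-byte sequence.
Byte 1: 0x32 = 00110010, payload 0110010 (7 bits).
Concatenate: 0110010 = 0x32 (7 bits → U+0032).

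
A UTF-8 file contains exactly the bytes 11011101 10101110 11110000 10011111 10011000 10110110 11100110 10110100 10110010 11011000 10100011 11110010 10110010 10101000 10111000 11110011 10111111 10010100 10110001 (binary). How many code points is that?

Byte at offset 0: 0xDD = 11011101 → 2-byte char (#1). Advance 2.
Byte at offset 2: 0xF0 = 11110000 → 4-byte char (#2). Advance 4.
Byte at offset 6: 0xE6 = 11100110 → 3-byte char (#3). Advance 3.
Byte at offset 9: 0xD8 = 11011000 → 2-byte char (#4). Advance 2.
Byte at offset 11: 0xF2 = 11110010 → 4-byte char (#5). Advance 4.
Byte at offset 15: 0xF3 = 11110011 → 4-byte char (#6). Advance 4.
Reached end at offset 19 after 6 code points.

6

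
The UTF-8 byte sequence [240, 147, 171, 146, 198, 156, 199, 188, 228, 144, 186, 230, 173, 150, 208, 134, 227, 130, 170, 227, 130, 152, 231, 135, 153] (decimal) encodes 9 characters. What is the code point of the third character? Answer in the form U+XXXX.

U+01FC

Offset 0: leading byte 0xF0 = 11110000 → 4-byte char #1 = F0 93 AB 92.
Offset 4: leading byte 0xC6 = 11000110 → 2-byte char #2 = C6 9C.
Offset 6: leading byte 0xC7 = 11000111 → 2-byte char #3 = C7 BC.
Leading byte 0xC7 = 11000111 matches 110xxxxx → 2-byte sequence.
Byte 1: 0xC7 = 11000111, payload 00111 (5 bits).
Byte 2: 0xBC = 10111100 (10xxxxxx ✓), payload 111100.
Concatenate: 00111111100 = 0x1FC (11 bits → U+01FC).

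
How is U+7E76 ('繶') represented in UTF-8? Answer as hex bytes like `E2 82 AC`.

E7 B9 B6

U+7E76 = 0x7E76 = 32374 decimal. In range U+0800–U+FFFF → 3-byte form: 1110xxxx 10xxxxxx 10xxxxxx.
Binary (16 bits): 0111111001110110.
Split 4+6+6: 0111 | 111001 | 110110.
Byte 1: 11100111 = 0xE7.
Byte 2: 10111001 = 0xB9.
Byte 3: 10110110 = 0xB6.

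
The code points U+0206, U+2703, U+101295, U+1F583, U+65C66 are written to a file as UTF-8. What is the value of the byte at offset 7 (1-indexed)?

0x81

1-indexed offset 7 is 0-indexed offset 6.
U+0206 → 2-byte form C8 86 at offsets 0–1.
U+2703 → 3-byte form E2 9C 83 at offsets 2–4.
U+101295 → 4-byte form F4 81 8A 95 at offsets 5–8.
Offset 6 falls in char 3's range; it's byte 2 of F4 81 8A 95 = 0x81.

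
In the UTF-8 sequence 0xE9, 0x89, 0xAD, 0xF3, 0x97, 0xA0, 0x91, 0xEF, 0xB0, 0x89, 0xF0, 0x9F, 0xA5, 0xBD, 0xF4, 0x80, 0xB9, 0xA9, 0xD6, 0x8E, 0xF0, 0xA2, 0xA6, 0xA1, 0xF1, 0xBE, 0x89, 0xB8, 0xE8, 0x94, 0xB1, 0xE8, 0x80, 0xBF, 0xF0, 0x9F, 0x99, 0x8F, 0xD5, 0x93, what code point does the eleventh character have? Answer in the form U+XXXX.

U+1F64F

Offset 0: leading byte 0xE9 = 11101001 → 3-byte char #1 = E9 89 AD.
Offset 3: leading byte 0xF3 = 11110011 → 4-byte char #2 = F3 97 A0 91.
Offset 7: leading byte 0xEF = 11101111 → 3-byte char #3 = EF B0 89.
Offset 10: leading byte 0xF0 = 11110000 → 4-byte char #4 = F0 9F A5 BD.
Offset 14: leading byte 0xF4 = 11110100 → 4-byte char #5 = F4 80 B9 A9.
Offset 18: leading byte 0xD6 = 11010110 → 2-byte char #6 = D6 8E.
Offset 20: leading byte 0xF0 = 11110000 → 4-byte char #7 = F0 A2 A6 A1.
Offset 24: leading byte 0xF1 = 11110001 → 4-byte char #8 = F1 BE 89 B8.
Offset 28: leading byte 0xE8 = 11101000 → 3-byte char #9 = E8 94 B1.
Offset 31: leading byte 0xE8 = 11101000 → 3-byte char #10 = E8 80 BF.
Offset 34: leading byte 0xF0 = 11110000 → 4-byte char #11 = F0 9F 99 8F.
Leading byte 0xF0 = 11110000 matches 11110xxx → 4-byte sequence.
Byte 1: 0xF0 = 11110000, payload 000 (3 bits).
Byte 2: 0x9F = 10011111 (10xxxxxx ✓), payload 011111.
Byte 3: 0x99 = 10011001 (10xxxxxx ✓), payload 011001.
Byte 4: 0x8F = 10001111 (10xxxxxx ✓), payload 001111.
Concatenate: 000011111011001001111 = 0x1F64F (21 bits → U+1F64F).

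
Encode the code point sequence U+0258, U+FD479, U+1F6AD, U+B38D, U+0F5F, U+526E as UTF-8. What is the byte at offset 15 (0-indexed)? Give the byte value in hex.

U+0258 → 2-byte form C9 98 at offsets 0–1.
U+FD479 → 4-byte form F3 BD 91 B9 at offsets 2–5.
U+1F6AD → 4-byte form F0 9F 9A AD at offsets 6–9.
U+B38D → 3-byte form EB 8E 8D at offsets 10–12.
U+0F5F → 3-byte form E0 BD 9F at offsets 13–15.
Offset 15 falls in char 5's range; it's byte 3 of E0 BD 9F = 0x9F.

0x9F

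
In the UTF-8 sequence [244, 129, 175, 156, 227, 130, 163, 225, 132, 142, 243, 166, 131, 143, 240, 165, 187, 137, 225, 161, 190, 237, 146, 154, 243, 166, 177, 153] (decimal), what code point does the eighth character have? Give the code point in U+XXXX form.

U+E6C59

Offset 0: leading byte 0xF4 = 11110100 → 4-byte char #1 = F4 81 AF 9C.
Offset 4: leading byte 0xE3 = 11100011 → 3-byte char #2 = E3 82 A3.
Offset 7: leading byte 0xE1 = 11100001 → 3-byte char #3 = E1 84 8E.
Offset 10: leading byte 0xF3 = 11110011 → 4-byte char #4 = F3 A6 83 8F.
Offset 14: leading byte 0xF0 = 11110000 → 4-byte char #5 = F0 A5 BB 89.
Offset 18: leading byte 0xE1 = 11100001 → 3-byte char #6 = E1 A1 BE.
Offset 21: leading byte 0xED = 11101101 → 3-byte char #7 = ED 92 9A.
Offset 24: leading byte 0xF3 = 11110011 → 4-byte char #8 = F3 A6 B1 99.
Leading byte 0xF3 = 11110011 matches 11110xxx → 4-byte sequence.
Byte 1: 0xF3 = 11110011, payload 011 (3 bits).
Byte 2: 0xA6 = 10100110 (10xxxxxx ✓), payload 100110.
Byte 3: 0xB1 = 10110001 (10xxxxxx ✓), payload 110001.
Byte 4: 0x99 = 10011001 (10xxxxxx ✓), payload 011001.
Concatenate: 011100110110001011001 = 0xE6C59 (21 bits → U+E6C59).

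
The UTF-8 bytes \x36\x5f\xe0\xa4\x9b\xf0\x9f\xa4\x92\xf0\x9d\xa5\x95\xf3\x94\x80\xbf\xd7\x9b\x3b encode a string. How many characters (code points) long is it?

Byte at offset 0: 0x36 = 00110110 → 1-byte char (#1). Advance 1.
Byte at offset 1: 0x5F = 01011111 → 1-byte char (#2). Advance 1.
Byte at offset 2: 0xE0 = 11100000 → 3-byte char (#3). Advance 3.
Byte at offset 5: 0xF0 = 11110000 → 4-byte char (#4). Advance 4.
Byte at offset 9: 0xF0 = 11110000 → 4-byte char (#5). Advance 4.
Byte at offset 13: 0xF3 = 11110011 → 4-byte char (#6). Advance 4.
Byte at offset 17: 0xD7 = 11010111 → 2-byte char (#7). Advance 2.
Byte at offset 19: 0x3B = 00111011 → 1-byte char (#8). Advance 1.
Reached end at offset 20 after 8 code points.

8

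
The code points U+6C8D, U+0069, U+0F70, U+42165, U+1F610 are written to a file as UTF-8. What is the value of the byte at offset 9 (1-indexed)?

1-indexed offset 9 is 0-indexed offset 8.
U+6C8D → 3-byte form E6 B2 8D at offsets 0–2.
U+0069 → 1-byte form 69 at offsets 3–3.
U+0F70 → 3-byte form E0 BD B0 at offsets 4–6.
U+42165 → 4-byte form F1 82 85 A5 at offsets 7–10.
Offset 8 falls in char 4's range; it's byte 2 of F1 82 85 A5 = 0x82.

0x82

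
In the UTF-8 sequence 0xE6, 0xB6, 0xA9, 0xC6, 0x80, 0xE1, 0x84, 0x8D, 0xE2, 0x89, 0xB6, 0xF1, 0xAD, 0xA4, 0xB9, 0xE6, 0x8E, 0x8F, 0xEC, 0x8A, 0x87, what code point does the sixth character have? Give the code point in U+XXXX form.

Offset 0: leading byte 0xE6 = 11100110 → 3-byte char #1 = E6 B6 A9.
Offset 3: leading byte 0xC6 = 11000110 → 2-byte char #2 = C6 80.
Offset 5: leading byte 0xE1 = 11100001 → 3-byte char #3 = E1 84 8D.
Offset 8: leading byte 0xE2 = 11100010 → 3-byte char #4 = E2 89 B6.
Offset 11: leading byte 0xF1 = 11110001 → 4-byte char #5 = F1 AD A4 B9.
Offset 15: leading byte 0xE6 = 11100110 → 3-byte char #6 = E6 8E 8F.
Leading byte 0xE6 = 11100110 matches 1110xxxx → 3-byte sequence.
Byte 1: 0xE6 = 11100110, payload 0110 (4 bits).
Byte 2: 0x8E = 10001110 (10xxxxxx ✓), payload 001110.
Byte 3: 0x8F = 10001111 (10xxxxxx ✓), payload 001111.
Concatenate: 0110001110001111 = 0x638F (16 bits → U+638F).

U+638F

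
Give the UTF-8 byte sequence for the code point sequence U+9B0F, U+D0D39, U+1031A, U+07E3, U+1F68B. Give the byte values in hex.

E9 AC 8F F3 90 B4 B9 F0 90 8C 9A DF A3 F0 9F 9A 8B

U+9B0F: 3-byte form → E9 AC 8F.
U+D0D39: 4-byte form → F3 90 B4 B9.
U+1031A: 4-byte form → F0 90 8C 9A.
U+07E3: 2-byte form → DF A3.
U+1F68B: 4-byte form → F0 9F 9A 8B.
Concatenated (17 bytes): E9 AC 8F F3 90 B4 B9 F0 90 8C 9A DF A3 F0 9F 9A 8B.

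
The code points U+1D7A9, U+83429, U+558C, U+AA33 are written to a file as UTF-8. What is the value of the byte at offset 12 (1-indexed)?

1-indexed offset 12 is 0-indexed offset 11.
U+1D7A9 → 4-byte form F0 9D 9E A9 at offsets 0–3.
U+83429 → 4-byte form F2 83 90 A9 at offsets 4–7.
U+558C → 3-byte form E5 96 8C at offsets 8–10.
U+AA33 → 3-byte form EA A8 B3 at offsets 11–13.
Offset 11 falls in char 4's range; it's byte 1 of EA A8 B3 = 0xEA.

0xEA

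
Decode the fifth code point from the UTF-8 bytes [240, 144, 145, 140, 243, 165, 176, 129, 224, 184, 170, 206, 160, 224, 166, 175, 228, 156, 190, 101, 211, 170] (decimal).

U+09AF

Offset 0: leading byte 0xF0 = 11110000 → 4-byte char #1 = F0 90 91 8C.
Offset 4: leading byte 0xF3 = 11110011 → 4-byte char #2 = F3 A5 B0 81.
Offset 8: leading byte 0xE0 = 11100000 → 3-byte char #3 = E0 B8 AA.
Offset 11: leading byte 0xCE = 11001110 → 2-byte char #4 = CE A0.
Offset 13: leading byte 0xE0 = 11100000 → 3-byte char #5 = E0 A6 AF.
Leading byte 0xE0 = 11100000 matches 1110xxxx → 3-byte sequence.
Byte 1: 0xE0 = 11100000, payload 0000 (4 bits).
Byte 2: 0xA6 = 10100110 (10xxxxxx ✓), payload 100110.
Byte 3: 0xAF = 10101111 (10xxxxxx ✓), payload 101111.
Concatenate: 0000100110101111 = 0x9AF (16 bits → U+09AF).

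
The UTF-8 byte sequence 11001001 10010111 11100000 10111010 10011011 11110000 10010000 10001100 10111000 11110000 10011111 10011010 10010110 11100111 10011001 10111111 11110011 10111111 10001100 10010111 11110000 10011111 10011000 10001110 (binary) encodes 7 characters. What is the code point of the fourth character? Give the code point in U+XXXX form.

U+1F696

Offset 0: leading byte 0xC9 = 11001001 → 2-byte char #1 = C9 97.
Offset 2: leading byte 0xE0 = 11100000 → 3-byte char #2 = E0 BA 9B.
Offset 5: leading byte 0xF0 = 11110000 → 4-byte char #3 = F0 90 8C B8.
Offset 9: leading byte 0xF0 = 11110000 → 4-byte char #4 = F0 9F 9A 96.
Leading byte 0xF0 = 11110000 matches 11110xxx → 4-byte sequence.
Byte 1: 0xF0 = 11110000, payload 000 (3 bits).
Byte 2: 0x9F = 10011111 (10xxxxxx ✓), payload 011111.
Byte 3: 0x9A = 10011010 (10xxxxxx ✓), payload 011010.
Byte 4: 0x96 = 10010110 (10xxxxxx ✓), payload 010110.
Concatenate: 000011111011010010110 = 0x1F696 (21 bits → U+1F696).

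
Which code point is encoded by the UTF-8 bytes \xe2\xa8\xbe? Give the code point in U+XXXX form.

Leading byte 0xE2 = 11100010 matches 1110xxxx → 3-byte sequence.
Byte 1: 0xE2 = 11100010, payload 0010 (4 bits).
Byte 2: 0xA8 = 10101000 (10xxxxxx ✓), payload 101000.
Byte 3: 0xBE = 10111110 (10xxxxxx ✓), payload 111110.
Concatenate: 0010101000111110 = 0x2A3E (16 bits → U+2A3E).

U+2A3E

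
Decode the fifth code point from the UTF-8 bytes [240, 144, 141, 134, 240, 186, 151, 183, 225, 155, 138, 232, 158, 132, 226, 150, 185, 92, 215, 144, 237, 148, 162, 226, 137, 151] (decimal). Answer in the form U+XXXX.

Offset 0: leading byte 0xF0 = 11110000 → 4-byte char #1 = F0 90 8D 86.
Offset 4: leading byte 0xF0 = 11110000 → 4-byte char #2 = F0 BA 97 B7.
Offset 8: leading byte 0xE1 = 11100001 → 3-byte char #3 = E1 9B 8A.
Offset 11: leading byte 0xE8 = 11101000 → 3-byte char #4 = E8 9E 84.
Offset 14: leading byte 0xE2 = 11100010 → 3-byte char #5 = E2 96 B9.
Leading byte 0xE2 = 11100010 matches 1110xxxx → 3-byte sequence.
Byte 1: 0xE2 = 11100010, payload 0010 (4 bits).
Byte 2: 0x96 = 10010110 (10xxxxxx ✓), payload 010110.
Byte 3: 0xB9 = 10111001 (10xxxxxx ✓), payload 111001.
Concatenate: 0010010110111001 = 0x25B9 (16 bits → U+25B9).

U+25B9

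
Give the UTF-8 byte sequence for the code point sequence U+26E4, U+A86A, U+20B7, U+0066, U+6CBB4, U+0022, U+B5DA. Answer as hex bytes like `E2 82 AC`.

U+26E4: 3-byte form → E2 9B A4.
U+A86A: 3-byte form → EA A1 AA.
U+20B7: 3-byte form → E2 82 B7.
U+0066: 1-byte form → 66.
U+6CBB4: 4-byte form → F1 AC AE B4.
U+0022: 1-byte form → 22.
U+B5DA: 3-byte form → EB 97 9A.
Concatenated (18 bytes): E2 9B A4 EA A1 AA E2 82 B7 66 F1 AC AE B4 22 EB 97 9A.

E2 9B A4 EA A1 AA E2 82 B7 66 F1 AC AE B4 22 EB 97 9A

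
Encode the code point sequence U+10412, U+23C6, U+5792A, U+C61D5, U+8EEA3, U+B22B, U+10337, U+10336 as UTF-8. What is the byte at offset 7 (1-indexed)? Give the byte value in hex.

1-indexed offset 7 is 0-indexed offset 6.
U+10412 → 4-byte form F0 90 90 92 at offsets 0–3.
U+23C6 → 3-byte form E2 8F 86 at offsets 4–6.
Offset 6 falls in char 2's range; it's byte 3 of E2 8F 86 = 0x86.

0x86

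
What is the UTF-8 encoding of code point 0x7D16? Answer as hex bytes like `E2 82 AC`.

U+7D16 = 0x7D16 = 32022 decimal. In range U+0800–U+FFFF → 3-byte form: 1110xxxx 10xxxxxx 10xxxxxx.
Binary (16 bits): 0111110100010110.
Split 4+6+6: 0111 | 110100 | 010110.
Byte 1: 11100111 = 0xE7.
Byte 2: 10110100 = 0xB4.
Byte 3: 10010110 = 0x96.

E7 B4 96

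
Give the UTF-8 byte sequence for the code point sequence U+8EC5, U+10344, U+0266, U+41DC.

U+8EC5: 3-byte form → E8 BB 85.
U+10344: 4-byte form → F0 90 8D 84.
U+0266: 2-byte form → C9 A6.
U+41DC: 3-byte form → E4 87 9C.
Concatenated (12 bytes): E8 BB 85 F0 90 8D 84 C9 A6 E4 87 9C.

E8 BB 85 F0 90 8D 84 C9 A6 E4 87 9C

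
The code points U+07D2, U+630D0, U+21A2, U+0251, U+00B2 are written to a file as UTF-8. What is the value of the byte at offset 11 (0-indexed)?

U+07D2 → 2-byte form DF 92 at offsets 0–1.
U+630D0 → 4-byte form F1 A3 83 90 at offsets 2–5.
U+21A2 → 3-byte form E2 86 A2 at offsets 6–8.
U+0251 → 2-byte form C9 91 at offsets 9–10.
U+00B2 → 2-byte form C2 B2 at offsets 11–12.
Offset 11 falls in char 5's range; it's byte 1 of C2 B2 = 0xC2.

0xC2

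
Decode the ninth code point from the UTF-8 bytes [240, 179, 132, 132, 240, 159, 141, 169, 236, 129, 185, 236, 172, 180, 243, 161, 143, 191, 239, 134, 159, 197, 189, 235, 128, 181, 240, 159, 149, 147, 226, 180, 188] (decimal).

Offset 0: leading byte 0xF0 = 11110000 → 4-byte char #1 = F0 B3 84 84.
Offset 4: leading byte 0xF0 = 11110000 → 4-byte char #2 = F0 9F 8D A9.
Offset 8: leading byte 0xEC = 11101100 → 3-byte char #3 = EC 81 B9.
Offset 11: leading byte 0xEC = 11101100 → 3-byte char #4 = EC AC B4.
Offset 14: leading byte 0xF3 = 11110011 → 4-byte char #5 = F3 A1 8F BF.
Offset 18: leading byte 0xEF = 11101111 → 3-byte char #6 = EF 86 9F.
Offset 21: leading byte 0xC5 = 11000101 → 2-byte char #7 = C5 BD.
Offset 23: leading byte 0xEB = 11101011 → 3-byte char #8 = EB 80 B5.
Offset 26: leading byte 0xF0 = 11110000 → 4-byte char #9 = F0 9F 95 93.
Leading byte 0xF0 = 11110000 matches 11110xxx → 4-byte sequence.
Byte 1: 0xF0 = 11110000, payload 000 (3 bits).
Byte 2: 0x9F = 10011111 (10xxxxxx ✓), payload 011111.
Byte 3: 0x95 = 10010101 (10xxxxxx ✓), payload 010101.
Byte 4: 0x93 = 10010011 (10xxxxxx ✓), payload 010011.
Concatenate: 000011111010101010011 = 0x1F553 (21 bits → U+1F553).

U+1F553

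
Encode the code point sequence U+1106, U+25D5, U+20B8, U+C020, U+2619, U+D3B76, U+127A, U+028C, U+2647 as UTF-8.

U+1106: 3-byte form → E1 84 86.
U+25D5: 3-byte form → E2 97 95.
U+20B8: 3-byte form → E2 82 B8.
U+C020: 3-byte form → EC 80 A0.
U+2619: 3-byte form → E2 98 99.
U+D3B76: 4-byte form → F3 93 AD B6.
U+127A: 3-byte form → E1 89 BA.
U+028C: 2-byte form → CA 8C.
U+2647: 3-byte form → E2 99 87.
Concatenated (27 bytes): E1 84 86 E2 97 95 E2 82 B8 EC 80 A0 E2 98 99 F3 93 AD B6 E1 89 BA CA 8C E2 99 87.

E1 84 86 E2 97 95 E2 82 B8 EC 80 A0 E2 98 99 F3 93 AD B6 E1 89 BA CA 8C E2 99 87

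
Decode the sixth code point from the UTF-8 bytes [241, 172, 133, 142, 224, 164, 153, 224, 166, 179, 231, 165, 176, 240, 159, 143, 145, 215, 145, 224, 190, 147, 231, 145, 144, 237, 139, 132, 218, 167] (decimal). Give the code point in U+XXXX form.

U+05D1

Offset 0: leading byte 0xF1 = 11110001 → 4-byte char #1 = F1 AC 85 8E.
Offset 4: leading byte 0xE0 = 11100000 → 3-byte char #2 = E0 A4 99.
Offset 7: leading byte 0xE0 = 11100000 → 3-byte char #3 = E0 A6 B3.
Offset 10: leading byte 0xE7 = 11100111 → 3-byte char #4 = E7 A5 B0.
Offset 13: leading byte 0xF0 = 11110000 → 4-byte char #5 = F0 9F 8F 91.
Offset 17: leading byte 0xD7 = 11010111 → 2-byte char #6 = D7 91.
Leading byte 0xD7 = 11010111 matches 110xxxxx → 2-byte sequence.
Byte 1: 0xD7 = 11010111, payload 10111 (5 bits).
Byte 2: 0x91 = 10010001 (10xxxxxx ✓), payload 010001.
Concatenate: 10111010001 = 0x5D1 (11 bits → U+05D1).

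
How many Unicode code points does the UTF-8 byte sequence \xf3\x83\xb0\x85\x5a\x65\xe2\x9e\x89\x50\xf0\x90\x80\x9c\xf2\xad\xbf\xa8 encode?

Byte at offset 0: 0xF3 = 11110011 → 4-byte char (#1). Advance 4.
Byte at offset 4: 0x5A = 01011010 → 1-byte char (#2). Advance 1.
Byte at offset 5: 0x65 = 01100101 → 1-byte char (#3). Advance 1.
Byte at offset 6: 0xE2 = 11100010 → 3-byte char (#4). Advance 3.
Byte at offset 9: 0x50 = 01010000 → 1-byte char (#5). Advance 1.
Byte at offset 10: 0xF0 = 11110000 → 4-byte char (#6). Advance 4.
Byte at offset 14: 0xF2 = 11110010 → 4-byte char (#7). Advance 4.
Reached end at offset 18 after 7 code points.

7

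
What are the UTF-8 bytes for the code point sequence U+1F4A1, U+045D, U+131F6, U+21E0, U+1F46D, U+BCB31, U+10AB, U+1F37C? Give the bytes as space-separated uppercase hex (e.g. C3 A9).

F0 9F 92 A1 D1 9D F0 93 87 B6 E2 87 A0 F0 9F 91 AD F2 BC AC B1 E1 82 AB F0 9F 8D BC

U+1F4A1: 4-byte form → F0 9F 92 A1.
U+045D: 2-byte form → D1 9D.
U+131F6: 4-byte form → F0 93 87 B6.
U+21E0: 3-byte form → E2 87 A0.
U+1F46D: 4-byte form → F0 9F 91 AD.
U+BCB31: 4-byte form → F2 BC AC B1.
U+10AB: 3-byte form → E1 82 AB.
U+1F37C: 4-byte form → F0 9F 8D BC.
Concatenated (28 bytes): F0 9F 92 A1 D1 9D F0 93 87 B6 E2 87 A0 F0 9F 91 AD F2 BC AC B1 E1 82 AB F0 9F 8D BC.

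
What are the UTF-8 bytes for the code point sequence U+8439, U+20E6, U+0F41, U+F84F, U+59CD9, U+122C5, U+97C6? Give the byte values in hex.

U+8439: 3-byte form → E8 90 B9.
U+20E6: 3-byte form → E2 83 A6.
U+0F41: 3-byte form → E0 BD 81.
U+F84F: 3-byte form → EF A1 8F.
U+59CD9: 4-byte form → F1 99 B3 99.
U+122C5: 4-byte form → F0 92 8B 85.
U+97C6: 3-byte form → E9 9F 86.
Concatenated (23 bytes): E8 90 B9 E2 83 A6 E0 BD 81 EF A1 8F F1 99 B3 99 F0 92 8B 85 E9 9F 86.

E8 90 B9 E2 83 A6 E0 BD 81 EF A1 8F F1 99 B3 99 F0 92 8B 85 E9 9F 86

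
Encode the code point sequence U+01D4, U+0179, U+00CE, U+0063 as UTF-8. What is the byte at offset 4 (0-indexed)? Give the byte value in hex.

0xC3

U+01D4 → 2-byte form C7 94 at offsets 0–1.
U+0179 → 2-byte form C5 B9 at offsets 2–3.
U+00CE → 2-byte form C3 8E at offsets 4–5.
Offset 4 falls in char 3's range; it's byte 1 of C3 8E = 0xC3.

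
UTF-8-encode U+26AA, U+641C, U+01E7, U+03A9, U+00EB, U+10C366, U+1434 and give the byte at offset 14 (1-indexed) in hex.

1-indexed offset 14 is 0-indexed offset 13.
U+26AA → 3-byte form E2 9A AA at offsets 0–2.
U+641C → 3-byte form E6 90 9C at offsets 3–5.
U+01E7 → 2-byte form C7 A7 at offsets 6–7.
U+03A9 → 2-byte form CE A9 at offsets 8–9.
U+00EB → 2-byte form C3 AB at offsets 10–11.
U+10C366 → 4-byte form F4 8C 8D A6 at offsets 12–15.
Offset 13 falls in char 6's range; it's byte 2 of F4 8C 8D A6 = 0x8C.

0x8C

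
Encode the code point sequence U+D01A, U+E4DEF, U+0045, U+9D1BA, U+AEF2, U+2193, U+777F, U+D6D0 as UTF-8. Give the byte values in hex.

U+D01A: 3-byte form → ED 80 9A.
U+E4DEF: 4-byte form → F3 A4 B7 AF.
U+0045: 1-byte form → 45.
U+9D1BA: 4-byte form → F2 9D 86 BA.
U+AEF2: 3-byte form → EA BB B2.
U+2193: 3-byte form → E2 86 93.
U+777F: 3-byte form → E7 9D BF.
U+D6D0: 3-byte form → ED 9B 90.
Concatenated (24 bytes): ED 80 9A F3 A4 B7 AF 45 F2 9D 86 BA EA BB B2 E2 86 93 E7 9D BF ED 9B 90.

ED 80 9A F3 A4 B7 AF 45 F2 9D 86 BA EA BB B2 E2 86 93 E7 9D BF ED 9B 90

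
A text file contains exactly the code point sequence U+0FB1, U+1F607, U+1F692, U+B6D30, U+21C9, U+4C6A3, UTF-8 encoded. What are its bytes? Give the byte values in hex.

U+0FB1: 3-byte form → E0 BE B1.
U+1F607: 4-byte form → F0 9F 98 87.
U+1F692: 4-byte form → F0 9F 9A 92.
U+B6D30: 4-byte form → F2 B6 B4 B0.
U+21C9: 3-byte form → E2 87 89.
U+4C6A3: 4-byte form → F1 8C 9A A3.
Concatenated (22 bytes): E0 BE B1 F0 9F 98 87 F0 9F 9A 92 F2 B6 B4 B0 E2 87 89 F1 8C 9A A3.

E0 BE B1 F0 9F 98 87 F0 9F 9A 92 F2 B6 B4 B0 E2 87 89 F1 8C 9A A3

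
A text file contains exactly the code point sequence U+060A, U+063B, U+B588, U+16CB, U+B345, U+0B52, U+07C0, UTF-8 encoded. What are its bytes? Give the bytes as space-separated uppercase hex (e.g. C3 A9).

U+060A: 2-byte form → D8 8A.
U+063B: 2-byte form → D8 BB.
U+B588: 3-byte form → EB 96 88.
U+16CB: 3-byte form → E1 9B 8B.
U+B345: 3-byte form → EB 8D 85.
U+0B52: 3-byte form → E0 AD 92.
U+07C0: 2-byte form → DF 80.
Concatenated (18 bytes): D8 8A D8 BB EB 96 88 E1 9B 8B EB 8D 85 E0 AD 92 DF 80.

D8 8A D8 BB EB 96 88 E1 9B 8B EB 8D 85 E0 AD 92 DF 80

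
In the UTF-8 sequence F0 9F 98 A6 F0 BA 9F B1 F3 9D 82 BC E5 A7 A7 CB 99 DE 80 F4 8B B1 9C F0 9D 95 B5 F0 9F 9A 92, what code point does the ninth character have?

U+1F692

Offset 0: leading byte 0xF0 = 11110000 → 4-byte char #1 = F0 9F 98 A6.
Offset 4: leading byte 0xF0 = 11110000 → 4-byte char #2 = F0 BA 9F B1.
Offset 8: leading byte 0xF3 = 11110011 → 4-byte char #3 = F3 9D 82 BC.
Offset 12: leading byte 0xE5 = 11100101 → 3-byte char #4 = E5 A7 A7.
Offset 15: leading byte 0xCB = 11001011 → 2-byte char #5 = CB 99.
Offset 17: leading byte 0xDE = 11011110 → 2-byte char #6 = DE 80.
Offset 19: leading byte 0xF4 = 11110100 → 4-byte char #7 = F4 8B B1 9C.
Offset 23: leading byte 0xF0 = 11110000 → 4-byte char #8 = F0 9D 95 B5.
Offset 27: leading byte 0xF0 = 11110000 → 4-byte char #9 = F0 9F 9A 92.
Leading byte 0xF0 = 11110000 matches 11110xxx → 4-byte sequence.
Byte 1: 0xF0 = 11110000, payload 000 (3 bits).
Byte 2: 0x9F = 10011111 (10xxxxxx ✓), payload 011111.
Byte 3: 0x9A = 10011010 (10xxxxxx ✓), payload 011010.
Byte 4: 0x92 = 10010010 (10xxxxxx ✓), payload 010010.
Concatenate: 000011111011010010010 = 0x1F692 (21 bits → U+1F692).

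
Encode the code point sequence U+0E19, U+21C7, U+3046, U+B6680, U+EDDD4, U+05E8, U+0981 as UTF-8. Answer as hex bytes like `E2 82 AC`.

U+0E19: 3-byte form → E0 B8 99.
U+21C7: 3-byte form → E2 87 87.
U+3046: 3-byte form → E3 81 86.
U+B6680: 4-byte form → F2 B6 9A 80.
U+EDDD4: 4-byte form → F3 AD B7 94.
U+05E8: 2-byte form → D7 A8.
U+0981: 3-byte form → E0 A6 81.
Concatenated (22 bytes): E0 B8 99 E2 87 87 E3 81 86 F2 B6 9A 80 F3 AD B7 94 D7 A8 E0 A6 81.

E0 B8 99 E2 87 87 E3 81 86 F2 B6 9A 80 F3 AD B7 94 D7 A8 E0 A6 81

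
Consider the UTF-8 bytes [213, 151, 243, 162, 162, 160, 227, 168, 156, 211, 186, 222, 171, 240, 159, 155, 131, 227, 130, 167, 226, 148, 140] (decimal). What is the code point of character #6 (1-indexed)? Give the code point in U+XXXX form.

Offset 0: leading byte 0xD5 = 11010101 → 2-byte char #1 = D5 97.
Offset 2: leading byte 0xF3 = 11110011 → 4-byte char #2 = F3 A2 A2 A0.
Offset 6: leading byte 0xE3 = 11100011 → 3-byte char #3 = E3 A8 9C.
Offset 9: leading byte 0xD3 = 11010011 → 2-byte char #4 = D3 BA.
Offset 11: leading byte 0xDE = 11011110 → 2-byte char #5 = DE AB.
Offset 13: leading byte 0xF0 = 11110000 → 4-byte char #6 = F0 9F 9B 83.
Leading byte 0xF0 = 11110000 matches 11110xxx → 4-byte sequence.
Byte 1: 0xF0 = 11110000, payload 000 (3 bits).
Byte 2: 0x9F = 10011111 (10xxxxxx ✓), payload 011111.
Byte 3: 0x9B = 10011011 (10xxxxxx ✓), payload 011011.
Byte 4: 0x83 = 10000011 (10xxxxxx ✓), payload 000011.
Concatenate: 000011111011011000011 = 0x1F6C3 (21 bits → U+1F6C3).

U+1F6C3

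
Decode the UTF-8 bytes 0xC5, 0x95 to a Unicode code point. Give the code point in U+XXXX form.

U+0155

Leading byte 0xC5 = 11000101 matches 110xxxxx → 2-byte sequence.
Byte 1: 0xC5 = 11000101, payload 00101 (5 bits).
Byte 2: 0x95 = 10010101 (10xxxxxx ✓), payload 010101.
Concatenate: 00101010101 = 0x155 (11 bits → U+0155).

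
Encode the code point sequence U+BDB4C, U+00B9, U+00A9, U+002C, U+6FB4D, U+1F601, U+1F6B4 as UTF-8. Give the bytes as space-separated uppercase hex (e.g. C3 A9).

F2 BD AD 8C C2 B9 C2 A9 2C F1 AF AD 8D F0 9F 98 81 F0 9F 9A B4

U+BDB4C: 4-byte form → F2 BD AD 8C.
U+00B9: 2-byte form → C2 B9.
U+00A9: 2-byte form → C2 A9.
U+002C: 1-byte form → 2C.
U+6FB4D: 4-byte form → F1 AF AD 8D.
U+1F601: 4-byte form → F0 9F 98 81.
U+1F6B4: 4-byte form → F0 9F 9A B4.
Concatenated (21 bytes): F2 BD AD 8C C2 B9 C2 A9 2C F1 AF AD 8D F0 9F 98 81 F0 9F 9A B4.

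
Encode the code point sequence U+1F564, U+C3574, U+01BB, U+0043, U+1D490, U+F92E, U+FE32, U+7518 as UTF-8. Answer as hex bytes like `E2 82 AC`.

U+1F564: 4-byte form → F0 9F 95 A4.
U+C3574: 4-byte form → F3 83 95 B4.
U+01BB: 2-byte form → C6 BB.
U+0043: 1-byte form → 43.
U+1D490: 4-byte form → F0 9D 92 90.
U+F92E: 3-byte form → EF A4 AE.
U+FE32: 3-byte form → EF B8 B2.
U+7518: 3-byte form → E7 94 98.
Concatenated (24 bytes): F0 9F 95 A4 F3 83 95 B4 C6 BB 43 F0 9D 92 90 EF A4 AE EF B8 B2 E7 94 98.

F0 9F 95 A4 F3 83 95 B4 C6 BB 43 F0 9D 92 90 EF A4 AE EF B8 B2 E7 94 98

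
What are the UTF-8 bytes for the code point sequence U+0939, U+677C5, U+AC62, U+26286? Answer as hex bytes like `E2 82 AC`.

U+0939: 3-byte form → E0 A4 B9.
U+677C5: 4-byte form → F1 A7 9F 85.
U+AC62: 3-byte form → EA B1 A2.
U+26286: 4-byte form → F0 A6 8A 86.
Concatenated (14 bytes): E0 A4 B9 F1 A7 9F 85 EA B1 A2 F0 A6 8A 86.

E0 A4 B9 F1 A7 9F 85 EA B1 A2 F0 A6 8A 86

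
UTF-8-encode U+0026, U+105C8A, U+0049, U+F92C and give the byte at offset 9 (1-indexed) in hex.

1-indexed offset 9 is 0-indexed offset 8.
U+0026 → 1-byte form 26 at offsets 0–0.
U+105C8A → 4-byte form F4 85 B2 8A at offsets 1–4.
U+0049 → 1-byte form 49 at offsets 5–5.
U+F92C → 3-byte form EF A4 AC at offsets 6–8.
Offset 8 falls in char 4's range; it's byte 3 of EF A4 AC = 0xAC.

0xAC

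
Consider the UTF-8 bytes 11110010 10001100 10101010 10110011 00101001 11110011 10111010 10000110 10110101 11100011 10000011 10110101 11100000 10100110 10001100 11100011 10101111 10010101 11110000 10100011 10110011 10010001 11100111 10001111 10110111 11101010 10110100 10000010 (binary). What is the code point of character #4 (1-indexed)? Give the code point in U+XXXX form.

Offset 0: leading byte 0xF2 = 11110010 → 4-byte char #1 = F2 8C AA B3.
Offset 4: leading byte 0x29 = 00101001 → 1-byte char #2 = 29.
Offset 5: leading byte 0xF3 = 11110011 → 4-byte char #3 = F3 BA 86 B5.
Offset 9: leading byte 0xE3 = 11100011 → 3-byte char #4 = E3 83 B5.
Leading byte 0xE3 = 11100011 matches 1110xxxx → 3-byte sequence.
Byte 1: 0xE3 = 11100011, payload 0011 (4 bits).
Byte 2: 0x83 = 10000011 (10xxxxxx ✓), payload 000011.
Byte 3: 0xB5 = 10110101 (10xxxxxx ✓), payload 110101.
Concatenate: 0011000011110101 = 0x30F5 (16 bits → U+30F5).

U+30F5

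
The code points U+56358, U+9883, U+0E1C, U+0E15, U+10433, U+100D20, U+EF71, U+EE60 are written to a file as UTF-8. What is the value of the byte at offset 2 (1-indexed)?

0x96

1-indexed offset 2 is 0-indexed offset 1.
U+56358 → 4-byte form F1 96 8D 98 at offsets 0–3.
Offset 1 falls in char 1's range; it's byte 2 of F1 96 8D 98 = 0x96.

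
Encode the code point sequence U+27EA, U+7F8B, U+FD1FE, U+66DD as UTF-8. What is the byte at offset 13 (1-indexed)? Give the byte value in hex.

0x9D

1-indexed offset 13 is 0-indexed offset 12.
U+27EA → 3-byte form E2 9F AA at offsets 0–2.
U+7F8B → 3-byte form E7 BE 8B at offsets 3–5.
U+FD1FE → 4-byte form F3 BD 87 BE at offsets 6–9.
U+66DD → 3-byte form E6 9B 9D at offsets 10–12.
Offset 12 falls in char 4's range; it's byte 3 of E6 9B 9D = 0x9D.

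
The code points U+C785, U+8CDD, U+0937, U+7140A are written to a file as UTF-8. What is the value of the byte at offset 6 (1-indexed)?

1-indexed offset 6 is 0-indexed offset 5.
U+C785 → 3-byte form EC 9E 85 at offsets 0–2.
U+8CDD → 3-byte form E8 B3 9D at offsets 3–5.
Offset 5 falls in char 2's range; it's byte 3 of E8 B3 9D = 0x9D.

0x9D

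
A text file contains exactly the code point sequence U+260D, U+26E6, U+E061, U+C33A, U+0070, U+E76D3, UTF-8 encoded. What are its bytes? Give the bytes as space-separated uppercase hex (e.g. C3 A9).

U+260D: 3-byte form → E2 98 8D.
U+26E6: 3-byte form → E2 9B A6.
U+E061: 3-byte form → EE 81 A1.
U+C33A: 3-byte form → EC 8C BA.
U+0070: 1-byte form → 70.
U+E76D3: 4-byte form → F3 A7 9B 93.
Concatenated (17 bytes): E2 98 8D E2 9B A6 EE 81 A1 EC 8C BA 70 F3 A7 9B 93.

E2 98 8D E2 9B A6 EE 81 A1 EC 8C BA 70 F3 A7 9B 93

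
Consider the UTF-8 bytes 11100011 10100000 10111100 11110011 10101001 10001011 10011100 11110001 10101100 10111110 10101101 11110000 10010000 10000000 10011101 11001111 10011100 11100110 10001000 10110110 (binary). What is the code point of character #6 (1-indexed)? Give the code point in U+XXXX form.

U+6236

Offset 0: leading byte 0xE3 = 11100011 → 3-byte char #1 = E3 A0 BC.
Offset 3: leading byte 0xF3 = 11110011 → 4-byte char #2 = F3 A9 8B 9C.
Offset 7: leading byte 0xF1 = 11110001 → 4-byte char #3 = F1 AC BE AD.
Offset 11: leading byte 0xF0 = 11110000 → 4-byte char #4 = F0 90 80 9D.
Offset 15: leading byte 0xCF = 11001111 → 2-byte char #5 = CF 9C.
Offset 17: leading byte 0xE6 = 11100110 → 3-byte char #6 = E6 88 B6.
Leading byte 0xE6 = 11100110 matches 1110xxxx → 3-byte sequence.
Byte 1: 0xE6 = 11100110, payload 0110 (4 bits).
Byte 2: 0x88 = 10001000 (10xxxxxx ✓), payload 001000.
Byte 3: 0xB6 = 10110110 (10xxxxxx ✓), payload 110110.
Concatenate: 0110001000110110 = 0x6236 (16 bits → U+6236).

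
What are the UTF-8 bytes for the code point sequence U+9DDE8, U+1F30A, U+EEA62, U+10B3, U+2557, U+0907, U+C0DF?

F2 9D B7 A8 F0 9F 8C 8A F3 AE A9 A2 E1 82 B3 E2 95 97 E0 A4 87 EC 83 9F

U+9DDE8: 4-byte form → F2 9D B7 A8.
U+1F30A: 4-byte form → F0 9F 8C 8A.
U+EEA62: 4-byte form → F3 AE A9 A2.
U+10B3: 3-byte form → E1 82 B3.
U+2557: 3-byte form → E2 95 97.
U+0907: 3-byte form → E0 A4 87.
U+C0DF: 3-byte form → EC 83 9F.
Concatenated (24 bytes): F2 9D B7 A8 F0 9F 8C 8A F3 AE A9 A2 E1 82 B3 E2 95 97 E0 A4 87 EC 83 9F.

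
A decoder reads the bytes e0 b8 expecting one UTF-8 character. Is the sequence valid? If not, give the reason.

Leading byte 0xE0 = 11100000 → 3-byte form, but only 2 bytes are present.

invalid (sequence truncated)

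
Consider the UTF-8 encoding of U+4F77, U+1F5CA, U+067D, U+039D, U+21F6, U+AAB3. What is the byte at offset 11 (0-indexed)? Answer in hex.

0xE2

U+4F77 → 3-byte form E4 BD B7 at offsets 0–2.
U+1F5CA → 4-byte form F0 9F 97 8A at offsets 3–6.
U+067D → 2-byte form D9 BD at offsets 7–8.
U+039D → 2-byte form CE 9D at offsets 9–10.
U+21F6 → 3-byte form E2 87 B6 at offsets 11–13.
Offset 11 falls in char 5's range; it's byte 1 of E2 87 B6 = 0xE2.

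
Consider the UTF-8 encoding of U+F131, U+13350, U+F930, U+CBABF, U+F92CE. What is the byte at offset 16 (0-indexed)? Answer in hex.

U+F131 → 3-byte form EF 84 B1 at offsets 0–2.
U+13350 → 4-byte form F0 93 8D 90 at offsets 3–6.
U+F930 → 3-byte form EF A4 B0 at offsets 7–9.
U+CBABF → 4-byte form F3 8B AA BF at offsets 10–13.
U+F92CE → 4-byte form F3 B9 8B 8E at offsets 14–17.
Offset 16 falls in char 5's range; it's byte 3 of F3 B9 8B 8E = 0x8B.

0x8B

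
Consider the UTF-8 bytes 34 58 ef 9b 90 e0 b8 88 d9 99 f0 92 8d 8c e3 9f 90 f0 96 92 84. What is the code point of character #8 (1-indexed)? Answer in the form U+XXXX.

Offset 0: leading byte 0x34 = 00110100 → 1-byte char #1 = 34.
Offset 1: leading byte 0x58 = 01011000 → 1-byte char #2 = 58.
Offset 2: leading byte 0xEF = 11101111 → 3-byte char #3 = EF 9B 90.
Offset 5: leading byte 0xE0 = 11100000 → 3-byte char #4 = E0 B8 88.
Offset 8: leading byte 0xD9 = 11011001 → 2-byte char #5 = D9 99.
Offset 10: leading byte 0xF0 = 11110000 → 4-byte char #6 = F0 92 8D 8C.
Offset 14: leading byte 0xE3 = 11100011 → 3-byte char #7 = E3 9F 90.
Offset 17: leading byte 0xF0 = 11110000 → 4-byte char #8 = F0 96 92 84.
Leading byte 0xF0 = 11110000 matches 11110xxx → 4-byte sequence.
Byte 1: 0xF0 = 11110000, payload 000 (3 bits).
Byte 2: 0x96 = 10010110 (10xxxxxx ✓), payload 010110.
Byte 3: 0x92 = 10010010 (10xxxxxx ✓), payload 010010.
Byte 4: 0x84 = 10000100 (10xxxxxx ✓), payload 000100.
Concatenate: 000010110010010000100 = 0x16484 (21 bits → U+16484).

U+16484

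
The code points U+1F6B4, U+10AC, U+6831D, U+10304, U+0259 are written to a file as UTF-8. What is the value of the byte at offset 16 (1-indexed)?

0xC9

1-indexed offset 16 is 0-indexed offset 15.
U+1F6B4 → 4-byte form F0 9F 9A B4 at offsets 0–3.
U+10AC → 3-byte form E1 82 AC at offsets 4–6.
U+6831D → 4-byte form F1 A8 8C 9D at offsets 7–10.
U+10304 → 4-byte form F0 90 8C 84 at offsets 11–14.
U+0259 → 2-byte form C9 99 at offsets 15–16.
Offset 15 falls in char 5's range; it's byte 1 of C9 99 = 0xC9.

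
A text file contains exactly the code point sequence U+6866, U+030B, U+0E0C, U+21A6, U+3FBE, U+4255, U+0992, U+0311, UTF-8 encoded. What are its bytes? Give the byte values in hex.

U+6866: 3-byte form → E6 A1 A6.
U+030B: 2-byte form → CC 8B.
U+0E0C: 3-byte form → E0 B8 8C.
U+21A6: 3-byte form → E2 86 A6.
U+3FBE: 3-byte form → E3 BE BE.
U+4255: 3-byte form → E4 89 95.
U+0992: 3-byte form → E0 A6 92.
U+0311: 2-byte form → CC 91.
Concatenated (22 bytes): E6 A1 A6 CC 8B E0 B8 8C E2 86 A6 E3 BE BE E4 89 95 E0 A6 92 CC 91.

E6 A1 A6 CC 8B E0 B8 8C E2 86 A6 E3 BE BE E4 89 95 E0 A6 92 CC 91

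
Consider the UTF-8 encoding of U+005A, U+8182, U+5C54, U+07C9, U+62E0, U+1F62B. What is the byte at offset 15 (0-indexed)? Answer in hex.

U+005A → 1-byte form 5A at offsets 0–0.
U+8182 → 3-byte form E8 86 82 at offsets 1–3.
U+5C54 → 3-byte form E5 B1 94 at offsets 4–6.
U+07C9 → 2-byte form DF 89 at offsets 7–8.
U+62E0 → 3-byte form E6 8B A0 at offsets 9–11.
U+1F62B → 4-byte form F0 9F 98 AB at offsets 12–15.
Offset 15 falls in char 6's range; it's byte 4 of F0 9F 98 AB = 0xAB.

0xAB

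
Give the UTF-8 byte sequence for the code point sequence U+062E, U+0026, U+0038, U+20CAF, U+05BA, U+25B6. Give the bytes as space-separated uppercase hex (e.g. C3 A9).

U+062E: 2-byte form → D8 AE.
U+0026: 1-byte form → 26.
U+0038: 1-byte form → 38.
U+20CAF: 4-byte form → F0 A0 B2 AF.
U+05BA: 2-byte form → D6 BA.
U+25B6: 3-byte form → E2 96 B6.
Concatenated (13 bytes): D8 AE 26 38 F0 A0 B2 AF D6 BA E2 96 B6.

D8 AE 26 38 F0 A0 B2 AF D6 BA E2 96 B6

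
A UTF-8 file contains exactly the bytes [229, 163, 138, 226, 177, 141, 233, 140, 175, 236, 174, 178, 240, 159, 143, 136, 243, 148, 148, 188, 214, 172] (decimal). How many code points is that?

7

Byte at offset 0: 0xE5 = 11100101 → 3-byte char (#1). Advance 3.
Byte at offset 3: 0xE2 = 11100010 → 3-byte char (#2). Advance 3.
Byte at offset 6: 0xE9 = 11101001 → 3-byte char (#3). Advance 3.
Byte at offset 9: 0xEC = 11101100 → 3-byte char (#4). Advance 3.
Byte at offset 12: 0xF0 = 11110000 → 4-byte char (#5). Advance 4.
Byte at offset 16: 0xF3 = 11110011 → 4-byte char (#6). Advance 4.
Byte at offset 20: 0xD6 = 11010110 → 2-byte char (#7). Advance 2.
Reached end at offset 22 after 7 code points.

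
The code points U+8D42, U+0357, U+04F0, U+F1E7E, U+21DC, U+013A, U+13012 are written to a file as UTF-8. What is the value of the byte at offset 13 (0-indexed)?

U+8D42 → 3-byte form E8 B5 82 at offsets 0–2.
U+0357 → 2-byte form CD 97 at offsets 3–4.
U+04F0 → 2-byte form D3 B0 at offsets 5–6.
U+F1E7E → 4-byte form F3 B1 B9 BE at offsets 7–10.
U+21DC → 3-byte form E2 87 9C at offsets 11–13.
Offset 13 falls in char 5's range; it's byte 3 of E2 87 9C = 0x9C.

0x9C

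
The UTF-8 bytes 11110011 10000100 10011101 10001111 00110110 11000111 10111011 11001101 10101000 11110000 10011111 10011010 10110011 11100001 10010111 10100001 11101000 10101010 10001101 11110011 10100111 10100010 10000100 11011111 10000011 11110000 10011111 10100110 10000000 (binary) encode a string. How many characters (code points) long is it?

10

Byte at offset 0: 0xF3 = 11110011 → 4-byte char (#1). Advance 4.
Byte at offset 4: 0x36 = 00110110 → 1-byte char (#2). Advance 1.
Byte at offset 5: 0xC7 = 11000111 → 2-byte char (#3). Advance 2.
Byte at offset 7: 0xCD = 11001101 → 2-byte char (#4). Advance 2.
Byte at offset 9: 0xF0 = 11110000 → 4-byte char (#5). Advance 4.
Byte at offset 13: 0xE1 = 11100001 → 3-byte char (#6). Advance 3.
Byte at offset 16: 0xE8 = 11101000 → 3-byte char (#7). Advance 3.
Byte at offset 19: 0xF3 = 11110011 → 4-byte char (#8). Advance 4.
Byte at offset 23: 0xDF = 11011111 → 2-byte char (#9). Advance 2.
Byte at offset 25: 0xF0 = 11110000 → 4-byte char (#10). Advance 4.
Reached end at offset 29 after 10 code points.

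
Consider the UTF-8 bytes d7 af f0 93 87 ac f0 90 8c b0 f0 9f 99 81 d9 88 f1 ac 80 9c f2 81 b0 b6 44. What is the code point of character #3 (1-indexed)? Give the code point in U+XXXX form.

U+10330

Offset 0: leading byte 0xD7 = 11010111 → 2-byte char #1 = D7 AF.
Offset 2: leading byte 0xF0 = 11110000 → 4-byte char #2 = F0 93 87 AC.
Offset 6: leading byte 0xF0 = 11110000 → 4-byte char #3 = F0 90 8C B0.
Leading byte 0xF0 = 11110000 matches 11110xxx → 4-byte sequence.
Byte 1: 0xF0 = 11110000, payload 000 (3 bits).
Byte 2: 0x90 = 10010000 (10xxxxxx ✓), payload 010000.
Byte 3: 0x8C = 10001100 (10xxxxxx ✓), payload 001100.
Byte 4: 0xB0 = 10110000 (10xxxxxx ✓), payload 110000.
Concatenate: 000010000001100110000 = 0x10330 (21 bits → U+10330).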